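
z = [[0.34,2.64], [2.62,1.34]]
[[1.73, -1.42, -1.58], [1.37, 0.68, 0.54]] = z @ [[0.2, 0.57, 0.55], [0.63, -0.61, -0.67]]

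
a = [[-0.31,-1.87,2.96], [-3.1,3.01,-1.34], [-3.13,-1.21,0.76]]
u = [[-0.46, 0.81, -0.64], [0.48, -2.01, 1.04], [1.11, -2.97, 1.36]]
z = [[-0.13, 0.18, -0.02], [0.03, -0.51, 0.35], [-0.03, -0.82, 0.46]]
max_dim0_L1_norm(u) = 5.79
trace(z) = -0.18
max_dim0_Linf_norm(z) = 0.82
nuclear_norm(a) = 10.49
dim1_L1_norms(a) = [5.14, 7.45, 5.1]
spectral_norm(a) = 5.11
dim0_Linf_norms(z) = [0.13, 0.82, 0.46]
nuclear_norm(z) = 1.35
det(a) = 26.53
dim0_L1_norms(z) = [0.19, 1.51, 0.83]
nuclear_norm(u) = 4.80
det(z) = -0.01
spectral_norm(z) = 1.14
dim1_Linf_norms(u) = [0.81, 2.01, 2.97]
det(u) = -0.27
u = z @ a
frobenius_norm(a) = 6.68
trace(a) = 3.46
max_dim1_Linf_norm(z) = 0.82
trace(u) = -1.11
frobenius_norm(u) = 4.30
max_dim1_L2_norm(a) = 4.52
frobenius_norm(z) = 1.15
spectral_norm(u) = 4.29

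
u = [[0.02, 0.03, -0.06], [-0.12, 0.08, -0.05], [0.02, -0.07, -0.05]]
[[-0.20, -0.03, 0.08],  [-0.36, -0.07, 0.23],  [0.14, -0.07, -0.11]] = u @ [[0.09, 0.54, -0.39], [-3.29, 0.52, 1.91], [1.75, 0.89, -0.57]]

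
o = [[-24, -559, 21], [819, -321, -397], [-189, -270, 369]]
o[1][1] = -321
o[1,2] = -397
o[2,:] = [-189, -270, 369]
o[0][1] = -559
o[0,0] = -24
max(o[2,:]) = 369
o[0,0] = -24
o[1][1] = -321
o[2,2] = 369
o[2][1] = -270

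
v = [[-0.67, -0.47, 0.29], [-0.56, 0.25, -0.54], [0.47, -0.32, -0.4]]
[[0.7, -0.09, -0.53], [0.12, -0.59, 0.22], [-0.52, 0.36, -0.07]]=v @ [[-0.75, 0.60, 0.16],  [-0.11, -0.53, 0.75],  [0.5, 0.23, -0.23]]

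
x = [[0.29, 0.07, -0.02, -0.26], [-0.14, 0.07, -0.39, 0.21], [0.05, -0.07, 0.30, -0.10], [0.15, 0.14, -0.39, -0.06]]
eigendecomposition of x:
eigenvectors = [[-0.24, -0.8, -0.51, 0.54], [0.71, 0.16, 0.75, 0.42], [-0.49, -0.03, 0.12, 0.24], [0.44, -0.58, -0.4, 0.68]]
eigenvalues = [0.52, 0.09, -0.01, 0.01]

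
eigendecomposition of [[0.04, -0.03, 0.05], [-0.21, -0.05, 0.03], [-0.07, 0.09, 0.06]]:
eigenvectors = [[-0.27+0.00j, (-0.07+0.36j), -0.07-0.36j], [(-0.9+0j), -0.29-0.39j, -0.29+0.39j], [0.34+0.00j, -0.79+0.00j, (-0.79-0j)]]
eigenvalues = [(-0.12+0j), (0.09+0.08j), (0.09-0.08j)]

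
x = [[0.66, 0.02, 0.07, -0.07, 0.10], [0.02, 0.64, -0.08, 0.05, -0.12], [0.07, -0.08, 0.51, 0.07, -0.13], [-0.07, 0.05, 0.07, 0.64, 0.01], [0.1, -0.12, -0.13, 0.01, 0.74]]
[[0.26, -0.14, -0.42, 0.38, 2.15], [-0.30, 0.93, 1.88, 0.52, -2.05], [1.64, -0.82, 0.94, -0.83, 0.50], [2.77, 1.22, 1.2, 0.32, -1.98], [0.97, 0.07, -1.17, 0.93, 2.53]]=x @ [[0.22,0.18,-0.7,0.62,2.41],[-0.07,1.05,2.99,0.76,-2.31],[3.08,-1.77,2.05,-1.42,1.45],[4.00,2.04,1.35,0.64,-2.85],[1.76,-0.1,-0.66,1.04,3.01]]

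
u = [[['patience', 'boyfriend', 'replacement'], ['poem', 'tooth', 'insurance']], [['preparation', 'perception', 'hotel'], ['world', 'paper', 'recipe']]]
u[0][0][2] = 'replacement'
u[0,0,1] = 'boyfriend'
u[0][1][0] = 'poem'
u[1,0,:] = ['preparation', 'perception', 'hotel']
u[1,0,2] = 'hotel'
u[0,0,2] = 'replacement'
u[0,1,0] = 'poem'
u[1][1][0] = 'world'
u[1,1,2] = 'recipe'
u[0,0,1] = 'boyfriend'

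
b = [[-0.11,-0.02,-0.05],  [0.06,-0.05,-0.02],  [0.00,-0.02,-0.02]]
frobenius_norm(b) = 0.15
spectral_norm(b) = 0.13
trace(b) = -0.18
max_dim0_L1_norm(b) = 0.17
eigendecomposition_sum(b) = [[-0.05-0.02j, -0.01-0.04j, (-0.03-0.04j)], [0.03+0.06j, -0.02+0.04j, -0.01+0.05j], [-0.00+0.02j, -0.01+0.01j, -0.01+0.01j]] + [[(-0.05+0.02j), -0.01+0.04j, -0.03+0.04j],[0.03-0.06j, -0.02-0.04j, -0.01-0.05j],[(-0-0.02j), -0.01-0.01j, -0.01-0.01j]] + [[-0.00+0.00j, (-0-0j), 0.00+0.00j], [-0.00+0.00j, (-0-0j), 0.00+0.00j], [0.00-0.00j, 0j, -0.00-0.00j]]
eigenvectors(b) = [[-0.43+0.45j, -0.43-0.45j, (-0.23+0j)], [(0.76+0j), 0.76-0.00j, -0.62+0.00j], [(0.18+0.09j), 0.18-0.09j, 0.75+0.00j]]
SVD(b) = [[-0.92, -0.35, -0.19],[0.39, -0.86, -0.33],[-0.05, -0.38, 0.92]] @ diag([0.13055788987427172, 0.07241940196708711, 0.0031729497800938294]) @ [[0.95, -0.0, 0.30], [-0.18, 0.79, 0.58], [0.24, 0.61, -0.76]]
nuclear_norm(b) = 0.21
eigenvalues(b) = [(-0.09+0.03j), (-0.09-0.03j), (-0+0j)]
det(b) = -0.00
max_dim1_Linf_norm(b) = 0.11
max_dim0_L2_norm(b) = 0.13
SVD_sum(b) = [[-0.11, 0.0, -0.04], [0.05, -0.0, 0.02], [-0.01, 0.0, -0.0]] + [[0.0, -0.02, -0.01], [0.01, -0.05, -0.04], [0.0, -0.02, -0.02]] + [[-0.0, -0.00, 0.0],[-0.0, -0.00, 0.0],[0.00, 0.0, -0.0]]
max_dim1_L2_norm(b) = 0.12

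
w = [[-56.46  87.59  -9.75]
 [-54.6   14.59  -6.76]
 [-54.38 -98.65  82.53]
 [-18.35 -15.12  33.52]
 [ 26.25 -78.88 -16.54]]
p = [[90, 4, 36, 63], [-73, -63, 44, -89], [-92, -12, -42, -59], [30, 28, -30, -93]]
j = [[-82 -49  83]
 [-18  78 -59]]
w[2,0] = -54.38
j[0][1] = -49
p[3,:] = [30, 28, -30, -93]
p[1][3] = -89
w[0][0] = -56.46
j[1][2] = -59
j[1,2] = -59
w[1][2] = -6.76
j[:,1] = [-49, 78]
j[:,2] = [83, -59]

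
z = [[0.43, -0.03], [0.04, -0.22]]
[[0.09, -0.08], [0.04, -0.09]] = z @ [[0.20, -0.16], [-0.16, 0.40]]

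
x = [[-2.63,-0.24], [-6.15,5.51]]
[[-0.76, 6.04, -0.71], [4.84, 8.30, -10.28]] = x @ [[0.19,  -2.21,  0.4], [1.09,  -0.96,  -1.42]]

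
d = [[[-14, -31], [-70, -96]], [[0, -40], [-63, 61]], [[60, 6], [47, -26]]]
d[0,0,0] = -14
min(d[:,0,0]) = -14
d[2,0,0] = 60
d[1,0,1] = -40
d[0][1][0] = -70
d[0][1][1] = -96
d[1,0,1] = -40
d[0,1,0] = -70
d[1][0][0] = 0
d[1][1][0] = -63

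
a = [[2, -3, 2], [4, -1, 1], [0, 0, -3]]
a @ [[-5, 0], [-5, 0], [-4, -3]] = [[-3, -6], [-19, -3], [12, 9]]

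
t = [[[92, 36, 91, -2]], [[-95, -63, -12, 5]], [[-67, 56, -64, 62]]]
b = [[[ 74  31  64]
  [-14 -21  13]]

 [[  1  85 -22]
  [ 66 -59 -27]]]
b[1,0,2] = -22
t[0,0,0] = 92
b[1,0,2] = -22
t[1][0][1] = -63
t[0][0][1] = 36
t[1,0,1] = -63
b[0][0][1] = 31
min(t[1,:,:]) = -95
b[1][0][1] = 85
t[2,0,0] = -67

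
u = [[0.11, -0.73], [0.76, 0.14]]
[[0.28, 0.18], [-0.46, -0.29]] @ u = [[0.17, -0.18],[-0.27, 0.3]]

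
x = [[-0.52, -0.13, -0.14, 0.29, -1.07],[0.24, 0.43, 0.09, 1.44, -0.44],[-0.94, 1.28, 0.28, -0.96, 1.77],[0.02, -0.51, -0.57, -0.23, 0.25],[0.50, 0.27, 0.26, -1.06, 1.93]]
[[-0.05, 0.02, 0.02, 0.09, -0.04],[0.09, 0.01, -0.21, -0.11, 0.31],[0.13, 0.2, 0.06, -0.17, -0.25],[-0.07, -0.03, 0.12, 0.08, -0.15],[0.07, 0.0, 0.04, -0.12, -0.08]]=x @ [[-0.07,-0.15,-0.07,0.08,0.21], [-0.04,-0.02,-0.07,0.06,0.11], [0.15,0.08,-0.11,-0.19,0.1], [0.11,0.05,-0.1,-0.14,0.12], [0.1,0.06,0.01,-0.14,-0.06]]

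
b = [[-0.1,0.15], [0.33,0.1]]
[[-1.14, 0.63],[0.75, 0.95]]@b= [[0.32, -0.11], [0.24, 0.21]]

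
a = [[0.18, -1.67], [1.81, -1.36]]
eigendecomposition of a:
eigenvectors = [[0.31+0.62j, (0.31-0.62j)], [(0.72+0j), 0.72-0.00j]]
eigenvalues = [(-0.59+1.56j), (-0.59-1.56j)]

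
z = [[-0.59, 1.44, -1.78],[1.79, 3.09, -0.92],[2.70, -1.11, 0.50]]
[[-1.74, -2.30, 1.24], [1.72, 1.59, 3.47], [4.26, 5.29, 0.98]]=z @ [[1.44, 1.73, 0.69], [-0.17, -0.36, 0.59], [0.36, 0.43, -0.45]]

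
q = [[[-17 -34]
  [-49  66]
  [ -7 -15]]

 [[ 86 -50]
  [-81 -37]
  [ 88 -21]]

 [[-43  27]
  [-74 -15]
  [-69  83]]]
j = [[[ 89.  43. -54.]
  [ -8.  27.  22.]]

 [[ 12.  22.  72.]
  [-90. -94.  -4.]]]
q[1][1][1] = -37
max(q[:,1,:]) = 66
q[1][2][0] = 88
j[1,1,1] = -94.0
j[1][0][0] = 12.0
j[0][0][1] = 43.0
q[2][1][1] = -15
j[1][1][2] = -4.0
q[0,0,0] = -17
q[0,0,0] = -17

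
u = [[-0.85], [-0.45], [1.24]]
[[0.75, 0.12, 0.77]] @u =[[0.26]]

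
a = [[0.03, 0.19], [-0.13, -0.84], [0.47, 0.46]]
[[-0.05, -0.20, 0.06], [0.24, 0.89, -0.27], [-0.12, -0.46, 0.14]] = a @ [[0.02, 0.07, -0.02], [-0.29, -1.07, 0.32]]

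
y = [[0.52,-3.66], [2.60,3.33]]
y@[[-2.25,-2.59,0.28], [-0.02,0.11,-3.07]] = [[-1.1, -1.75, 11.38], [-5.92, -6.37, -9.5]]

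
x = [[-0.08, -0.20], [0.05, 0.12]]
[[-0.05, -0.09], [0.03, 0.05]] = x @[[0.13, 0.20], [0.2, 0.37]]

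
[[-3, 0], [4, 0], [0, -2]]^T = [[-3, 4, 0], [0, 0, -2]]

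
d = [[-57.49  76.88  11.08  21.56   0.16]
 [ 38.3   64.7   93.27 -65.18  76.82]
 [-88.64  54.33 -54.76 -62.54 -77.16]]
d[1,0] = 38.3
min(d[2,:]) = -88.64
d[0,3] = 21.56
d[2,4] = -77.16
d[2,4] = -77.16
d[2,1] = 54.33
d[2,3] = -62.54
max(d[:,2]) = 93.27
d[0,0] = -57.49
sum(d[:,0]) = -107.83000000000001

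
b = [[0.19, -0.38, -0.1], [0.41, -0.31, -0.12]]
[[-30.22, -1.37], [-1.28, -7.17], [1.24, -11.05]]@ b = [[-6.30, 11.91, 3.19], [-3.18, 2.71, 0.99], [-4.29, 2.95, 1.2]]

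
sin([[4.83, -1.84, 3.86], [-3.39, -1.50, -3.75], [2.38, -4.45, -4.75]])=[[0.34,-0.57,0.59], [-0.72,-0.64,-0.32], [0.52,-0.21,-0.71]]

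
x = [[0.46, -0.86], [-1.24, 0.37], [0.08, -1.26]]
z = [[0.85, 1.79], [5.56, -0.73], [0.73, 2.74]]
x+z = [[1.31, 0.93], [4.32, -0.36], [0.81, 1.48]]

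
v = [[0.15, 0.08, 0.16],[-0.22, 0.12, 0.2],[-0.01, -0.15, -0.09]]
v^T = [[0.15, -0.22, -0.01], [0.08, 0.12, -0.15], [0.16, 0.20, -0.09]]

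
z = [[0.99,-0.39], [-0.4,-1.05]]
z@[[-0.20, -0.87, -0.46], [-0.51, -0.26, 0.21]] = [[0.0, -0.76, -0.54], [0.62, 0.62, -0.04]]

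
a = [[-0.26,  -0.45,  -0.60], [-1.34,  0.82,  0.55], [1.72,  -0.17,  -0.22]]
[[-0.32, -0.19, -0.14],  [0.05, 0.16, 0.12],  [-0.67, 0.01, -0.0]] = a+[[-0.06,0.26,0.46],[1.39,-0.66,-0.43],[-2.39,0.18,0.22]]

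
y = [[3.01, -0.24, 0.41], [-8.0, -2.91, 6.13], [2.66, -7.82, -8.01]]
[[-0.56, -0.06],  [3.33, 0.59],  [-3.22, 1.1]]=y @ [[-0.22, -0.03], [0.05, -0.14], [0.28, -0.01]]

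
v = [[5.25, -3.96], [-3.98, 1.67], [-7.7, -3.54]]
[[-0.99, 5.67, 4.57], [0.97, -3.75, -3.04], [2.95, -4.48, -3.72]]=v@[[-0.31, 0.77, 0.63], [-0.16, -0.41, -0.32]]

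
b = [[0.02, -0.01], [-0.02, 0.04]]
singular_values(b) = [0.05, 0.01]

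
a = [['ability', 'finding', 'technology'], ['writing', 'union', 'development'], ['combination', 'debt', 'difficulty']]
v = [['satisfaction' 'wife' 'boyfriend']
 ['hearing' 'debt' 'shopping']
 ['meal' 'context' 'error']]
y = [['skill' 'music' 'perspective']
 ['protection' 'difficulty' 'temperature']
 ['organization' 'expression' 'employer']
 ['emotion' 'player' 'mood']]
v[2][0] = 'meal'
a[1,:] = ['writing', 'union', 'development']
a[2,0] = 'combination'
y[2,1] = 'expression'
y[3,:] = ['emotion', 'player', 'mood']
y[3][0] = 'emotion'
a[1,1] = 'union'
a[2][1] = 'debt'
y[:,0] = ['skill', 'protection', 'organization', 'emotion']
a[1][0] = 'writing'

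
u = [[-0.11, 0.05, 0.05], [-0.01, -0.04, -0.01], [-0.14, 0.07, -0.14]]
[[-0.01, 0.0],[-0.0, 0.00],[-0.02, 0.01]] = u @ [[0.11, -0.05], [0.01, -0.0], [0.05, -0.03]]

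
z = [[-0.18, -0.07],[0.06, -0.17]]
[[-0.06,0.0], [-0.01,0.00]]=z @ [[0.27, -0.0], [0.14, -0.0]]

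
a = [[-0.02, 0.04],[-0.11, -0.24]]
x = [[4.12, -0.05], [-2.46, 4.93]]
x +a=[[4.10, -0.01], [-2.57, 4.69]]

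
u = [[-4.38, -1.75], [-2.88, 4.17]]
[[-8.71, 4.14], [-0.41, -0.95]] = u@[[1.59, -0.67], [1.00, -0.69]]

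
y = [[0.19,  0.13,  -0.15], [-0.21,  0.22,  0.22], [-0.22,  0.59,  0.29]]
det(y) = 0.00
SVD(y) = [[-0.05,-0.90,-0.43], [0.46,0.36,-0.81], [0.89,-0.24,0.4]] @ diag([0.7785185945153775, 0.3015057993150303, 0.001746703525414294]) @ [[-0.39, 0.79, 0.47], [-0.64, -0.6, 0.48], [0.66, -0.12, 0.74]]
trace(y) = 0.70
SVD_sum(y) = [[0.02, -0.03, -0.02], [-0.14, 0.28, 0.17], [-0.27, 0.55, 0.32]] + [[0.17,0.16,-0.13], [-0.07,-0.06,0.05], [0.05,0.04,-0.03]] + [[-0.0, 0.00, -0.00], [-0.00, 0.00, -0.00], [0.00, -0.00, 0.00]]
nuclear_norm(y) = 1.08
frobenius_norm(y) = 0.83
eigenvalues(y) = [(0.66+0j), (0.02+0.02j), (0.02-0.02j)]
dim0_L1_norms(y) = [0.62, 0.94, 0.66]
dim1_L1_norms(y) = [0.47, 0.65, 1.1]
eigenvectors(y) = [[-0.14+0.00j, (0.69+0.04j), 0.69-0.04j], [(0.49+0j), (-0.08+0.04j), -0.08-0.04j], [(0.86+0j), (0.72+0j), (0.72-0j)]]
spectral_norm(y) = 0.78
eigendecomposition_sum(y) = [[(0.06-0j), -0.06+0.00j, -0.06-0.00j], [(-0.2+0j), 0.23+0.00j, 0.22+0.00j], [(-0.35+0j), (0.4+0j), 0.38+0.00j]] + [[0.07-0.06j,0.10-0.11j,-0.04+0.05j], [(-0+0.01j),-0.00+0.02j,0.00-0.01j], [(0.07-0.06j),(0.1-0.12j),-0.04+0.06j]] + [[(0.07+0.06j),0.10+0.11j,(-0.04-0.05j)], [(-0-0.01j),(-0-0.02j),0.01j], [(0.07+0.06j),0.10+0.12j,(-0.04-0.06j)]]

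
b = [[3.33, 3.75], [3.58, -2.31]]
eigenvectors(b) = [[0.90,-0.45], [0.43,0.89]]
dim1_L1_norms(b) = [7.08, 5.89]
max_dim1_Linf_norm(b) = 3.75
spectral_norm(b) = 5.14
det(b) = -21.12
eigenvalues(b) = [5.13, -4.11]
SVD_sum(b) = [[4.1, 2.46], [1.61, 0.97]] + [[-0.77, 1.29], [1.97, -3.28]]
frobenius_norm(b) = 6.58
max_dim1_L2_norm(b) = 5.02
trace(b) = 1.02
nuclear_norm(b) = 9.25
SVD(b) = [[-0.93, -0.37], [-0.37, 0.93]] @ diag([5.141386120934365, 4.10731649078367]) @ [[-0.86, -0.51], [0.51, -0.86]]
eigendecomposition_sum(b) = [[4.13,2.08], [1.99,1.00]] + [[-0.80,1.67], [1.59,-3.31]]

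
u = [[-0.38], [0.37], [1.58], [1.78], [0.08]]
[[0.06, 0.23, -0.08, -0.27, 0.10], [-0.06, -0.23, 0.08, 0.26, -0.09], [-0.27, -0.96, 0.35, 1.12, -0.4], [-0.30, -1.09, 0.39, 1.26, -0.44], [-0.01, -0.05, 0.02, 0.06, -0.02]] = u@ [[-0.17, -0.61, 0.22, 0.71, -0.25]]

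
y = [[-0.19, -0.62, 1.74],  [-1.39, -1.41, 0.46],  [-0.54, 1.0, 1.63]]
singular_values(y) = [2.61, 1.99, 0.86]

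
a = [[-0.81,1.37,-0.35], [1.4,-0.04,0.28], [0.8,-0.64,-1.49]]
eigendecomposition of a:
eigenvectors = [[(0.6+0j), (0.12-0.42j), (0.12+0.42j)],[0.80+0.00j, (-0.09+0.32j), -0.09-0.32j],[-0.01+0.00j, -0.83+0.00j, (-0.83-0j)]]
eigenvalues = [(1.01+0j), (-1.68+0.65j), (-1.68-0.65j)]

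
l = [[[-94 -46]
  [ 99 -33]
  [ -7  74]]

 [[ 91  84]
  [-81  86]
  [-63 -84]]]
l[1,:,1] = [84, 86, -84]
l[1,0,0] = 91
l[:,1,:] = [[99, -33], [-81, 86]]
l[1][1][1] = 86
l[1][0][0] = 91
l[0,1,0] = 99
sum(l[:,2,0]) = -70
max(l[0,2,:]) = 74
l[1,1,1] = 86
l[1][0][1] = 84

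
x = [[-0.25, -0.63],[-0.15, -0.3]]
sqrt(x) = [[0.10+0.35j, -0.19+0.78j],  [-0.04+0.19j, 0.08+0.41j]]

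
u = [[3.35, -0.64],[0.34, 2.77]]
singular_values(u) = [3.43, 2.77]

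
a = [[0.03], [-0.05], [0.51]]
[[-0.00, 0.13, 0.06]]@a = [[0.02]]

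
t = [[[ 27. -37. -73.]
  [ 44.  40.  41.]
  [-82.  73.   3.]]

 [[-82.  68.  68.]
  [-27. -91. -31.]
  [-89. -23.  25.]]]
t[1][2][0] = -89.0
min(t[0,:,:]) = -82.0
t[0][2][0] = -82.0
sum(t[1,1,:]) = -149.0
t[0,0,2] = -73.0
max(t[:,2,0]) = -82.0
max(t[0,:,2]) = 41.0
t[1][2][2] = 25.0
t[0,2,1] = 73.0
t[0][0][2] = -73.0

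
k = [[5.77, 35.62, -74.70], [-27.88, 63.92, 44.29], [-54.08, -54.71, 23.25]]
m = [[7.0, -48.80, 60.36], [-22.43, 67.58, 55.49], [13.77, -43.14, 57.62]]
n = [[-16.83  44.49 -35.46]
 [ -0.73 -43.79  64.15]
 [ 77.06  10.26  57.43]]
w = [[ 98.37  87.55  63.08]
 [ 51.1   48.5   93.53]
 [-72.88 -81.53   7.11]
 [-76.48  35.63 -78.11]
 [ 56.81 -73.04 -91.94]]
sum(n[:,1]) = 10.960000000000003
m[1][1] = 67.58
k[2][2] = 23.25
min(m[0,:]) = -48.8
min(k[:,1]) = -54.71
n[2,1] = 10.26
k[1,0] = -27.88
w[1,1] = 48.5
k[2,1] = -54.71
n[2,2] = 57.43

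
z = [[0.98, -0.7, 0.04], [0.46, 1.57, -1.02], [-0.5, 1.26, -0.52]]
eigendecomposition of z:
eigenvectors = [[(0.04-0.51j), 0.04+0.51j, -0.29+0.00j], [(-0.68+0j), (-0.68-0j), -0.46+0.00j], [-0.35+0.37j, (-0.35-0.37j), (-0.84+0j)]]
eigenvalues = [(1.02+0.9j), (1.02-0.9j), (-0.01+0j)]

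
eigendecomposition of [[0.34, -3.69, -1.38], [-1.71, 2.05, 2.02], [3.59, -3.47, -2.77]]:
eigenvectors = [[(0.36+0j),  0.49+0.12j,  (0.49-0.12j)], [(0.53+0j),  -0.30-0.23j,  -0.30+0.23j], [(-0.77+0j),  (0.78+0j),  0.78-0.00j]]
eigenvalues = [(-2.09+0j), (0.85+1.6j), (0.85-1.6j)]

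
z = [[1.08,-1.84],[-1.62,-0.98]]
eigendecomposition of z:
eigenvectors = [[0.88, 0.52], [-0.47, 0.86]]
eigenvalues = [2.06, -1.96]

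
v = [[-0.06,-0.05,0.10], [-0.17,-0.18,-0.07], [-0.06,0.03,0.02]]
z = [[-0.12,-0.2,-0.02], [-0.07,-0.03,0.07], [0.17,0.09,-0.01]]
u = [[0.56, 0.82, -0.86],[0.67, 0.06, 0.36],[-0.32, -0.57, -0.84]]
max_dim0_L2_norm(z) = 0.22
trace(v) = -0.22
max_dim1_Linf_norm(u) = 0.86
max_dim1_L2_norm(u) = 1.31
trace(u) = -0.22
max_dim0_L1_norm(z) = 0.36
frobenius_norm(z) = 0.32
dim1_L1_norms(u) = [2.24, 1.09, 1.73]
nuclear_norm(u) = 3.01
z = u @ v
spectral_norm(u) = 1.32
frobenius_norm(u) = 1.85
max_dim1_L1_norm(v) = 0.42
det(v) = -0.00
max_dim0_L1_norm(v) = 0.29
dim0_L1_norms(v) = [0.29, 0.26, 0.19]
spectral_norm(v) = 0.26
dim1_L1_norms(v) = [0.21, 0.42, 0.11]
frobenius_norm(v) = 0.30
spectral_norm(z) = 0.30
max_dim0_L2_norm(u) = 1.25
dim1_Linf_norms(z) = [0.2, 0.07, 0.17]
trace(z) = -0.16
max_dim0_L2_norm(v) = 0.19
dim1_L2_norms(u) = [1.31, 0.76, 1.06]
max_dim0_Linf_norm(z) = 0.2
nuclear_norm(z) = 0.45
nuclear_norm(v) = 0.44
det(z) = -0.00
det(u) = 0.77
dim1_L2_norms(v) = [0.13, 0.26, 0.07]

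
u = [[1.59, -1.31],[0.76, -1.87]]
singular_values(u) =[2.8, 0.71]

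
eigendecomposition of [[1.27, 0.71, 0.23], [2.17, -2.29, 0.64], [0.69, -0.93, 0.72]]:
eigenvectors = [[-0.19, 0.86, -0.29], [0.93, 0.49, -0.00], [0.31, 0.14, 0.96]]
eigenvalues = [-2.53, 1.71, 0.52]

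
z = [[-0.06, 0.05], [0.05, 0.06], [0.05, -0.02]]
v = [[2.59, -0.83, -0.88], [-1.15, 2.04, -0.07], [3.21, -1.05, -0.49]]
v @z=[[-0.24, 0.10], [0.17, 0.07], [-0.27, 0.11]]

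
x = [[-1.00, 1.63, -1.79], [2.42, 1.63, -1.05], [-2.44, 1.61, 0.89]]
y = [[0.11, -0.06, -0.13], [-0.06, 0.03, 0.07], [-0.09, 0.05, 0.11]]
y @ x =[[0.06,-0.13,-0.25],  [-0.04,0.06,0.14],  [-0.06,0.11,0.21]]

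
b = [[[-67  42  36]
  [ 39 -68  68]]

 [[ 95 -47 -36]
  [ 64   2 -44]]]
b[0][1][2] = 68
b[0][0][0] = -67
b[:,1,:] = [[39, -68, 68], [64, 2, -44]]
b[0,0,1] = 42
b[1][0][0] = 95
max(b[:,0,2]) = 36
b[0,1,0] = 39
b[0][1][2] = 68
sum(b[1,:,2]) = -80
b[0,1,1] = -68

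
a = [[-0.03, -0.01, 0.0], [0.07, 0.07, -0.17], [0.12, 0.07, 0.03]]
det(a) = -0.00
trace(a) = 0.07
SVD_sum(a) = [[-0.01, -0.01, 0.01], [0.1, 0.08, -0.14], [0.04, 0.03, -0.05]] + [[-0.02, -0.01, -0.02],[-0.03, -0.01, -0.03],[0.08, 0.04, 0.08]] + [[-0.0, 0.01, 0.00], [-0.00, 0.0, 0.00], [-0.0, 0.0, 0.00]]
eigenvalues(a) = [(-0.02+0j), (0.04+0.11j), (0.04-0.11j)]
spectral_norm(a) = 0.21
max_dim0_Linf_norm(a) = 0.17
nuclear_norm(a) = 0.35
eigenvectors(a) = [[-0.55+0.00j, (-0.04+0.05j), (-0.04-0.05j)], [(0.82+0j), 0.85+0.00j, (0.85-0j)], [0.18+0.00j, 0.12-0.51j, 0.12+0.51j]]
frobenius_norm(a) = 0.24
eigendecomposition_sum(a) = [[-0.02+0.00j, (-0+0j), (-0+0j)], [0.02-0.00j, -0j, 0.00-0.00j], [(0.01-0j), -0j, 0.00-0.00j]] + [[-0.01-0.00j,(-0+0j),0.00-0.01j], [0.02+0.09j,0.03+0.05j,-0.09+0.05j], [(0.06-0j),0.03-0.01j,0.01+0.06j]] + [[(-0.01+0j), (-0-0j), 0.00+0.01j], [(0.02-0.09j), (0.03-0.05j), -0.09-0.05j], [0.06+0.00j, (0.03+0.01j), (0.01-0.06j)]]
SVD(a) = [[-0.1, -0.17, 0.98], [0.93, -0.38, 0.03], [0.36, 0.91, 0.2]] @ diag([0.2055028089633384, 0.1327308834036533, 0.007148992870568873]) @ [[0.54, 0.44, -0.71], [0.66, 0.29, 0.69], [-0.52, 0.85, 0.13]]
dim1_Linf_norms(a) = [0.03, 0.17, 0.12]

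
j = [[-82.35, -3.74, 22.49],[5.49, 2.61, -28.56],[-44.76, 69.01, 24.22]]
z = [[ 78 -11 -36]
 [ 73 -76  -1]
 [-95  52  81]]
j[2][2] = 24.22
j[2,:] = [-44.76, 69.01, 24.22]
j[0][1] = -3.74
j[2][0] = -44.76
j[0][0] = -82.35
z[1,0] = 73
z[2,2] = 81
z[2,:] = [-95, 52, 81]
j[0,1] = -3.74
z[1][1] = -76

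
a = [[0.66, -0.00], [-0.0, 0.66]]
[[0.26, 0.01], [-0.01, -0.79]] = a @ [[0.39, 0.01], [-0.01, -1.20]]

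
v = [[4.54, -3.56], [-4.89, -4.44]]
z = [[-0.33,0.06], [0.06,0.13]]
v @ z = [[-1.71,-0.19],[1.35,-0.87]]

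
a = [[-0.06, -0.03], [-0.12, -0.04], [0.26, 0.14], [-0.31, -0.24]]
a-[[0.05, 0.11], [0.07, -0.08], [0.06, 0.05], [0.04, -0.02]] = [[-0.11, -0.14], [-0.19, 0.04], [0.20, 0.09], [-0.35, -0.22]]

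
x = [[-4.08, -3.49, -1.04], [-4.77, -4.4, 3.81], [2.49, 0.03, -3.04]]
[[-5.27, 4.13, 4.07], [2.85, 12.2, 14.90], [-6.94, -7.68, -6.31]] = x @ [[-0.5, -1.3, -0.17], [1.53, -0.10, -1.54], [1.89, 1.46, 1.92]]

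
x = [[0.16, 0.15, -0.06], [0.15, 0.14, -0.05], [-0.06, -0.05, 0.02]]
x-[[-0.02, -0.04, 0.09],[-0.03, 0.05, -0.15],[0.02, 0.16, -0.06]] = [[0.18, 0.19, -0.15], [0.18, 0.09, 0.1], [-0.08, -0.21, 0.08]]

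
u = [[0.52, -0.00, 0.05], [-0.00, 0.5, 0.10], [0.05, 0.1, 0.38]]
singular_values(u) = [0.57, 0.52, 0.31]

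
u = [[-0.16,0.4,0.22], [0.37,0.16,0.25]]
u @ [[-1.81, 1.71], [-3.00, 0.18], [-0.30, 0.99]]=[[-0.98, 0.02], [-1.22, 0.91]]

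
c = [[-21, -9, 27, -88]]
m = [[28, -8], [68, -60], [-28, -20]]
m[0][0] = 28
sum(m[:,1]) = -88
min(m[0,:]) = -8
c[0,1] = -9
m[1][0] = 68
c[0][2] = 27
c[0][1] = -9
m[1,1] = -60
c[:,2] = [27]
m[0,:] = [28, -8]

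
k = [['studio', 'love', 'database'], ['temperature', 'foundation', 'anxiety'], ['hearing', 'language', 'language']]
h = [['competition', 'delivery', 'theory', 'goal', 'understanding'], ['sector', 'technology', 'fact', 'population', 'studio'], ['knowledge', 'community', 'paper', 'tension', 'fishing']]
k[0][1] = 'love'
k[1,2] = 'anxiety'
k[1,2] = 'anxiety'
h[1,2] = 'fact'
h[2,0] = 'knowledge'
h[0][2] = 'theory'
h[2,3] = 'tension'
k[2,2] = 'language'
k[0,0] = 'studio'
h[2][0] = 'knowledge'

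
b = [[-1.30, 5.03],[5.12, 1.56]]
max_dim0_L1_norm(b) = 6.59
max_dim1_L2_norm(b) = 5.35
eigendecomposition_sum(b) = [[-3.27, 2.45],  [2.5, -1.87]] + [[1.97, 2.58], [2.62, 3.43]]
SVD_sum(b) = [[1.82, 1.72], [3.49, 3.29]] + [[-3.12, 3.31], [1.63, -1.73]]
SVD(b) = [[0.46, 0.89], [0.89, -0.46]] @ diag([5.410188481235298, 5.135052151391346]) @ [[0.73, 0.69],[-0.69, 0.73]]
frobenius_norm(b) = 7.46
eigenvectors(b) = [[-0.79, -0.60], [0.61, -0.8]]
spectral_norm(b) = 5.41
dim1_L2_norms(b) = [5.2, 5.35]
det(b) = -27.78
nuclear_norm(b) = 10.55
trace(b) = 0.26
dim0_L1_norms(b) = [6.42, 6.59]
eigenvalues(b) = [-5.14, 5.4]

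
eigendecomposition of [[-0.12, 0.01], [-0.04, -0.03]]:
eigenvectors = [[-0.91, -0.12], [-0.42, -0.99]]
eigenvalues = [-0.12, -0.03]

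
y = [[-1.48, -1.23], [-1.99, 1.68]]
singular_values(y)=[2.65, 1.86]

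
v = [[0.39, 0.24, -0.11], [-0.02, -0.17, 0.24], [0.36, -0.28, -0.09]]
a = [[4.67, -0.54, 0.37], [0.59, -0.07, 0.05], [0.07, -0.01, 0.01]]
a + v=[[5.06, -0.30, 0.26],[0.57, -0.24, 0.29],[0.43, -0.29, -0.08]]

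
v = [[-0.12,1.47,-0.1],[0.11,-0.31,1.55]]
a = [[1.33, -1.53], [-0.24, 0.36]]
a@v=[[-0.33,  2.43,  -2.50], [0.07,  -0.46,  0.58]]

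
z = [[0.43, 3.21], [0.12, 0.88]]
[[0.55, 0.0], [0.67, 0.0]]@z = [[0.24, 1.77],[0.29, 2.15]]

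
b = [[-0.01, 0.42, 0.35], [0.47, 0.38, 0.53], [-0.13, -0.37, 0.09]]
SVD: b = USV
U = [[0.51, 0.36, -0.78], [0.82, -0.47, 0.32], [-0.25, -0.81, -0.53]]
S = [0.95, 0.35, 0.27]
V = [[0.43, 0.65, 0.62], [-0.34, 0.76, -0.56], [0.83, -0.03, -0.55]]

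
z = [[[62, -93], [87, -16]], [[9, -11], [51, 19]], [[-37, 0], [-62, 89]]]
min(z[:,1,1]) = -16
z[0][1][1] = -16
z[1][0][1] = -11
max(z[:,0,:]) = 62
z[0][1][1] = -16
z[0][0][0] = 62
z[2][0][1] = 0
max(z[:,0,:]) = 62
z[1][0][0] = 9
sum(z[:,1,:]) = 168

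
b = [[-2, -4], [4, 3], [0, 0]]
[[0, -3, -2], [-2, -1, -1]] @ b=[[-12, -9], [0, 5]]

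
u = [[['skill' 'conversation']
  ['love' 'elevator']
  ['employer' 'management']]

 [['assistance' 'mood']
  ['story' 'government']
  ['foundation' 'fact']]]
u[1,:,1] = ['mood', 'government', 'fact']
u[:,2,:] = [['employer', 'management'], ['foundation', 'fact']]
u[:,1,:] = [['love', 'elevator'], ['story', 'government']]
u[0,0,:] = ['skill', 'conversation']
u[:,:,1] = [['conversation', 'elevator', 'management'], ['mood', 'government', 'fact']]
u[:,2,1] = ['management', 'fact']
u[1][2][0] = 'foundation'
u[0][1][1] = 'elevator'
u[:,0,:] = [['skill', 'conversation'], ['assistance', 'mood']]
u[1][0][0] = 'assistance'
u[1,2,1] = 'fact'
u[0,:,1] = ['conversation', 'elevator', 'management']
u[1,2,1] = 'fact'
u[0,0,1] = 'conversation'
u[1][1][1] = 'government'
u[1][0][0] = 'assistance'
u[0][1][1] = 'elevator'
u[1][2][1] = 'fact'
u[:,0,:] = [['skill', 'conversation'], ['assistance', 'mood']]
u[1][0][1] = 'mood'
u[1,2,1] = 'fact'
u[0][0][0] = 'skill'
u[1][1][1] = 'government'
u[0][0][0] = 'skill'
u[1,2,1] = 'fact'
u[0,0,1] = 'conversation'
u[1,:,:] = [['assistance', 'mood'], ['story', 'government'], ['foundation', 'fact']]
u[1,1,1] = 'government'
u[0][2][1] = 'management'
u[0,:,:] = [['skill', 'conversation'], ['love', 'elevator'], ['employer', 'management']]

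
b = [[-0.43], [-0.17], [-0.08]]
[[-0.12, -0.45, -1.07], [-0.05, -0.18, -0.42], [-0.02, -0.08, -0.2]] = b@[[0.27, 1.05, 2.48]]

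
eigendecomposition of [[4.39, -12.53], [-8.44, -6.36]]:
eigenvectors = [[0.9, 0.59],[-0.45, 0.8]]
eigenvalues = [10.62, -12.59]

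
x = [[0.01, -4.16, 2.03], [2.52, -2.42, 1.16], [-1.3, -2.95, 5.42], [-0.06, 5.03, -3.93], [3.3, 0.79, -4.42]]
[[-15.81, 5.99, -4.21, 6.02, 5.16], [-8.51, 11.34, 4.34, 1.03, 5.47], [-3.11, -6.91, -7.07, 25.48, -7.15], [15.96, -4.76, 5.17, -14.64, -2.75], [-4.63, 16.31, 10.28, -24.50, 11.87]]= x @[[0.29,3.11,2.70,-0.94,0.96], [4.84,-2.30,0.95,1.0,-2.41], [2.13,-1.78,-0.14,5.02,-2.4]]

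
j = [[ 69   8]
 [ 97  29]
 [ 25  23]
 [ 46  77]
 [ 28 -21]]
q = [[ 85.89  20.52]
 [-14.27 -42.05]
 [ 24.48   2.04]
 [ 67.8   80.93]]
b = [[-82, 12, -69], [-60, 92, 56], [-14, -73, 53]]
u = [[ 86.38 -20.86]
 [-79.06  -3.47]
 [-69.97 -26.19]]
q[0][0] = 85.89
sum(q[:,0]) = 163.9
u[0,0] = 86.38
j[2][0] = 25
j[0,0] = 69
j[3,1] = 77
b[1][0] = -60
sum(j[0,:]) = 77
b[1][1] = 92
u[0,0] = 86.38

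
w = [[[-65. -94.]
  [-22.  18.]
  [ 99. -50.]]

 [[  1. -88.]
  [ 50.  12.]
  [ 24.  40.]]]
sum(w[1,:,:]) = 39.0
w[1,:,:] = [[1.0, -88.0], [50.0, 12.0], [24.0, 40.0]]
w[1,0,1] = -88.0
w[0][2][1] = -50.0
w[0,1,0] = -22.0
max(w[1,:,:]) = 50.0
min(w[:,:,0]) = -65.0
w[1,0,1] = -88.0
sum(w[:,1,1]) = 30.0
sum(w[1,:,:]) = 39.0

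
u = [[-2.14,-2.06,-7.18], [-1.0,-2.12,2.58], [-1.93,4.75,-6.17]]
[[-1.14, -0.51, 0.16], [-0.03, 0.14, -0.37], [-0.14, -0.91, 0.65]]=u@ [[0.04,0.14,0.05], [0.13,-0.07,0.08], [0.11,0.05,-0.06]]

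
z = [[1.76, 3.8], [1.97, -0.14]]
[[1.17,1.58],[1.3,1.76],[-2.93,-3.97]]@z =[[5.17, 4.22], [5.76, 4.69], [-12.98, -10.58]]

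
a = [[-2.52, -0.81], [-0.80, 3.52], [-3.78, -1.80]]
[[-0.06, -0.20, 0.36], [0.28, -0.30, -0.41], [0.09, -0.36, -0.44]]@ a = [[-1.05, -1.30], [1.08, -0.54], [1.72, -0.55]]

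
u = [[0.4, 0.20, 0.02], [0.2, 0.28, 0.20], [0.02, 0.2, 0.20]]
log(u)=[[(-1.51+0.3j), 1.63-0.67j, -1.05+0.64j], [(1.63-0.67j), -3.82+1.49j, 2.90-1.42j], [-1.05+0.64j, (2.9-1.42j), -3.77+1.35j]]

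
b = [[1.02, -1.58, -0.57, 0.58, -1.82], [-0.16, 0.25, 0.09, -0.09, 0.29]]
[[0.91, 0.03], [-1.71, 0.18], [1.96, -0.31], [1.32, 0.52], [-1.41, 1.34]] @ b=[[0.92, -1.43, -0.52, 0.53, -1.65], [-1.77, 2.75, 0.99, -1.01, 3.16], [2.05, -3.17, -1.15, 1.16, -3.66], [1.26, -1.96, -0.71, 0.72, -2.25], [-1.65, 2.56, 0.92, -0.94, 2.95]]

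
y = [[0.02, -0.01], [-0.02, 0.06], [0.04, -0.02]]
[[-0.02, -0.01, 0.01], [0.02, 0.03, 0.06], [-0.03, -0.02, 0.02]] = y@[[-0.68, -0.28, 1.29], [0.15, 0.43, 1.46]]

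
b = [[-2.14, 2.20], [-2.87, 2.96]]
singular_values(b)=[5.14, 0.0]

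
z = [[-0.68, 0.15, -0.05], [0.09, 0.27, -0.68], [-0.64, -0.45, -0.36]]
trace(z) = -0.77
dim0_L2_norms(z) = [0.94, 0.55, 0.77]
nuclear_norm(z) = 2.20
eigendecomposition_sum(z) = [[-0.35+0.02j, 0.04+0.05j, -0.00+0.09j], [(-0.05-0.69j), (-0.09+0.09j), (-0.18-0.01j)], [-0.27-0.99j, (-0.1+0.16j), (-0.26+0.05j)]] + [[-0.35-0.02j, 0.04-0.05j, -0.00-0.09j], [(-0.05+0.69j), (-0.09-0.09j), -0.18+0.01j], [(-0.27+0.99j), (-0.1-0.16j), (-0.26-0.05j)]] + [[(0.02-0j),(0.06-0j),-0.04+0.00j], [(0.18-0j),0.45-0.00j,-0.32+0.00j], [(-0.1+0j),-0.24+0.00j,0.17-0.00j]]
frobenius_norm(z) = 1.33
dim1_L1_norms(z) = [0.88, 1.04, 1.45]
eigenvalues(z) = [(-0.71+0.15j), (-0.71-0.15j), (0.64+0j)]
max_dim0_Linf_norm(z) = 0.68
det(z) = 0.34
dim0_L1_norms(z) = [1.41, 0.87, 1.09]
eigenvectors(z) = [[(-0.06+0.27j), -0.06-0.27j, (0.12+0j)], [-0.53-0.11j, -0.53+0.11j, (0.88+0j)], [(-0.79+0j), (-0.79-0j), -0.47+0.00j]]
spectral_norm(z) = 1.01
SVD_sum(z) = [[-0.52, -0.14, -0.23], [-0.11, -0.03, -0.05], [-0.72, -0.2, -0.33]] + [[-0.03, -0.04, 0.09], [0.22, 0.27, -0.64], [-0.01, -0.01, 0.03]] + [[-0.13, 0.33, 0.09], [-0.01, 0.03, 0.01], [0.10, -0.24, -0.07]]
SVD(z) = [[-0.58, 0.14, -0.8], [-0.13, -0.99, -0.08], [-0.81, 0.05, 0.59]] @ diag([1.014082234039636, 0.7334955068937132, 0.454006127681022]) @ [[0.89,0.24,0.40], [-0.30,-0.37,0.88], [0.36,-0.9,-0.25]]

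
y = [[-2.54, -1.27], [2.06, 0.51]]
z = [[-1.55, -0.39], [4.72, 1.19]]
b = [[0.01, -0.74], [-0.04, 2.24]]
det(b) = -0.01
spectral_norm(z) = 5.12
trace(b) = 2.25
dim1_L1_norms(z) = [1.94, 5.91]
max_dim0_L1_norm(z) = 6.27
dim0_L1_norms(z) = [6.27, 1.58]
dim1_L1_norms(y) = [3.81, 2.57]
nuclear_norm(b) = 2.36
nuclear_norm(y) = 3.90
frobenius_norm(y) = 3.55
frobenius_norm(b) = 2.36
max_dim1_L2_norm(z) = 4.87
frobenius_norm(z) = 5.12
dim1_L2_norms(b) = [0.74, 2.24]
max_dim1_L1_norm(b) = 2.28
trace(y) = -2.03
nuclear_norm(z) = 5.12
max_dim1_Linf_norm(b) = 2.24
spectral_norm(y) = 3.53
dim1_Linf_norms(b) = [0.74, 2.24]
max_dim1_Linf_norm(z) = 4.72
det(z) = -0.00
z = b @ y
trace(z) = -0.36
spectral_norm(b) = 2.36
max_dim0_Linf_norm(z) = 4.72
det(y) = 1.32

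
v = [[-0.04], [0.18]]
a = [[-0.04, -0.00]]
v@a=[[0.0, 0.0], [-0.01, 0.00]]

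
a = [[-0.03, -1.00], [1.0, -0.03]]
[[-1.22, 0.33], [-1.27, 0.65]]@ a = [[0.37,1.21], [0.69,1.25]]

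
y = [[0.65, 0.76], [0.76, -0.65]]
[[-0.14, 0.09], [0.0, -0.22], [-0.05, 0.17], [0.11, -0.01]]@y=[[-0.02, -0.16], [-0.17, 0.14], [0.10, -0.15], [0.06, 0.09]]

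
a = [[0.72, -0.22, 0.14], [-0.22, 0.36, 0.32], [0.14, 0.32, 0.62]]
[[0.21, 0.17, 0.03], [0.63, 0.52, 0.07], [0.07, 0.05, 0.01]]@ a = [[0.12,0.02,0.1],  [0.35,0.07,0.30],  [0.04,0.01,0.03]]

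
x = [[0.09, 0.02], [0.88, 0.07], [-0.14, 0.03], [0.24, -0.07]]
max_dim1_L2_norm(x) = 0.88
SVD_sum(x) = [[0.09, 0.0], [0.88, 0.04], [-0.14, -0.01], [0.24, 0.01]] + [[-0.00, 0.02], [-0.00, 0.03], [-0.0, 0.04], [0.00, -0.08]]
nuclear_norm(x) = 1.02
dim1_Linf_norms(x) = [0.09, 0.88, 0.14, 0.24]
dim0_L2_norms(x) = [0.93, 0.11]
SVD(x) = [[-0.1,-0.16], [-0.95,-0.28], [0.15,-0.39], [-0.25,0.86]] @ diag([0.9283389674776419, 0.09479853090921603]) @ [[-1.0, -0.05], [0.05, -1.00]]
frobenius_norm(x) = 0.93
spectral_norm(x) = 0.93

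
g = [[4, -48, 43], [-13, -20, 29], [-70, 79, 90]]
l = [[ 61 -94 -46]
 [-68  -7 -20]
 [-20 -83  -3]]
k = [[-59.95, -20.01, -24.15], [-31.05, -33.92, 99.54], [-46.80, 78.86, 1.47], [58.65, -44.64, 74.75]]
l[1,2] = -20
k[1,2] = 99.54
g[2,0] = -70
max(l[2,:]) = -3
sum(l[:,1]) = -184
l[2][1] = -83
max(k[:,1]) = 78.86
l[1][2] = -20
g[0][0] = 4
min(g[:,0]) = -70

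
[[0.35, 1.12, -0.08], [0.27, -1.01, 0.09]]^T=[[0.35, 0.27],[1.12, -1.01],[-0.08, 0.09]]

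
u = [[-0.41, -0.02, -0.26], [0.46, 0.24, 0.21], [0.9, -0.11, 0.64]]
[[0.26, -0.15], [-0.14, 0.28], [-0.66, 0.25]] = u@[[-1.68, 0.48],[1.26, 0.41],[1.55, -0.21]]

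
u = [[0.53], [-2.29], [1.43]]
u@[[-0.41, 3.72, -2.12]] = [[-0.22,  1.97,  -1.12], [0.94,  -8.52,  4.85], [-0.59,  5.32,  -3.03]]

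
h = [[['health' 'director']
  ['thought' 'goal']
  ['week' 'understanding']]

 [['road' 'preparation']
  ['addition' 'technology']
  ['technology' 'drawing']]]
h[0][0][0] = 'health'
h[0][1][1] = 'goal'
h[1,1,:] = ['addition', 'technology']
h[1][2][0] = 'technology'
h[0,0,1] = 'director'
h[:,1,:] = [['thought', 'goal'], ['addition', 'technology']]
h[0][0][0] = 'health'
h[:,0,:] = [['health', 'director'], ['road', 'preparation']]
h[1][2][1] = 'drawing'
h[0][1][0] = 'thought'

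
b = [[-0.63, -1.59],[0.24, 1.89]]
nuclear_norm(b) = 2.86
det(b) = -0.81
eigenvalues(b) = [-0.47, 1.73]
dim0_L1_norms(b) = [0.87, 3.48]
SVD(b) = [[-0.67, 0.75], [0.75, 0.67]] @ diag([2.540326003361305, 0.3185024280070417]) @ [[0.24,0.97],[-0.97,0.24]]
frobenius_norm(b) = 2.56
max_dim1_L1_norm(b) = 2.22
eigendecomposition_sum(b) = [[-0.5, -0.34], [0.05, 0.03]] + [[-0.13, -1.25], [0.19, 1.86]]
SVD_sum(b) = [[-0.40, -1.65], [0.45, 1.84]] + [[-0.23, 0.06], [-0.21, 0.05]]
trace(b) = 1.26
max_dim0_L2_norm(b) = 2.47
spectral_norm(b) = 2.54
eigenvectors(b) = [[-0.99, 0.56], [0.10, -0.83]]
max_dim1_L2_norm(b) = 1.91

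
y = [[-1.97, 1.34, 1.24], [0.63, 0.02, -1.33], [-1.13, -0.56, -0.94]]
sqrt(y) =[[0.01, 1.13, 1.85], [-0.1, 0.60, -0.69], [-1.01, 0.35, 1.08]]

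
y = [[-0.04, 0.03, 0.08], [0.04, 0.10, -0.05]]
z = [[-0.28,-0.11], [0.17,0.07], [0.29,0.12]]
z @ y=[[0.01, -0.02, -0.02], [-0.00, 0.01, 0.01], [-0.01, 0.02, 0.02]]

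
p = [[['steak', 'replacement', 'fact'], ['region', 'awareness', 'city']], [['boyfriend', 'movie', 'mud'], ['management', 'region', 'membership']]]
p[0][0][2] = 'fact'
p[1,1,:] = ['management', 'region', 'membership']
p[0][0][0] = 'steak'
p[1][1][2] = 'membership'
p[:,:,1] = [['replacement', 'awareness'], ['movie', 'region']]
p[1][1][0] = 'management'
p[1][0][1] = 'movie'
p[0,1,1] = 'awareness'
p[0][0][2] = 'fact'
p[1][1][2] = 'membership'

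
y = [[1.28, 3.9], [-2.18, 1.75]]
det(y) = 10.74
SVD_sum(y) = [[0.39, 3.99], [0.15, 1.52]] + [[0.89, -0.09], [-2.33, 0.23]]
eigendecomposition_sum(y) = [[0.64+1.51j, 1.95-1.02j], [(-1.09+0.57j), 0.88+1.39j]] + [[0.64-1.51j, 1.95+1.02j], [-1.09-0.57j, 0.88-1.39j]]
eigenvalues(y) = [(1.52+2.91j), (1.52-2.91j)]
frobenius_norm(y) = 4.97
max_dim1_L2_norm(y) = 4.1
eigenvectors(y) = [[(0.8+0j), 0.80-0.00j], [(0.05+0.6j), 0.05-0.60j]]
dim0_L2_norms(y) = [2.53, 4.27]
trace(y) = 3.03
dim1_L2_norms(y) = [4.1, 2.8]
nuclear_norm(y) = 6.79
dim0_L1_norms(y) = [3.46, 5.65]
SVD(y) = [[0.93, 0.36], [0.36, -0.93]] @ diag([4.288119786430812, 2.5050606174742693]) @ [[0.10, 1.00], [1.0, -0.1]]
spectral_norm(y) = 4.29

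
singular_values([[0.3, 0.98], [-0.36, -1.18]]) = [1.6, 0.0]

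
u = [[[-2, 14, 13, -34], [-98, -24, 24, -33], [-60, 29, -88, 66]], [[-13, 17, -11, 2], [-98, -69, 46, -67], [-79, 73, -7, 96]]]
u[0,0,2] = 13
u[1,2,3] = 96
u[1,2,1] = 73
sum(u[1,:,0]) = -190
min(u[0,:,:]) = -98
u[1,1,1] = -69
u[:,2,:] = [[-60, 29, -88, 66], [-79, 73, -7, 96]]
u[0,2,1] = 29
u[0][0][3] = -34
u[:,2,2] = [-88, -7]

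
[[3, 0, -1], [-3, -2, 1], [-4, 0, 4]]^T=[[3, -3, -4], [0, -2, 0], [-1, 1, 4]]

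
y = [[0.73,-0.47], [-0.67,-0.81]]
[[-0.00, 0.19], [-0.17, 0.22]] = y @ [[0.09, 0.06], [0.14, -0.32]]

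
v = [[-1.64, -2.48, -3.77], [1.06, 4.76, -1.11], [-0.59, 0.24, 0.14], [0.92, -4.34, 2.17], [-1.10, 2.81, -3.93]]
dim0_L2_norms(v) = [2.49, 7.46, 5.97]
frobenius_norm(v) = 9.87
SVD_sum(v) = [[0.01, -0.1, 0.06], [-0.32, 3.94, -2.31], [-0.01, 0.15, -0.09], [0.34, -4.21, 2.47], [-0.31, 3.85, -2.26]] + [[-1.87, -2.34, -3.74],[0.73, 0.92, 1.46],[-0.0, -0.0, -0.0],[-0.03, -0.03, -0.05],[-0.83, -1.04, -1.65]] + [[0.23, -0.04, -0.09], [0.64, -0.10, -0.26], [-0.58, 0.09, 0.23], [0.61, -0.1, -0.25], [0.04, -0.01, -0.02]]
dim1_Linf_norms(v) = [3.77, 4.76, 0.59, 4.34, 3.93]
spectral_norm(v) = 8.06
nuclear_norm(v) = 14.81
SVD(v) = [[0.01, -0.86, 0.21], [-0.57, 0.34, 0.59], [-0.02, -0.0, -0.53], [0.61, -0.01, 0.56], [-0.56, -0.38, 0.04]] @ diag([8.064987268356932, 5.5678661543570005, 1.17823887578301]) @ [[0.07,-0.86,0.50], [0.39,0.49,0.78], [0.92,-0.14,-0.37]]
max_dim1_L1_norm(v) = 7.89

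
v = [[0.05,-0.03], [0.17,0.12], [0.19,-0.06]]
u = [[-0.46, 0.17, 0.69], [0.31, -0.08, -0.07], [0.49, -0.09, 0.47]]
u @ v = [[0.14, -0.01], [-0.01, -0.01], [0.1, -0.05]]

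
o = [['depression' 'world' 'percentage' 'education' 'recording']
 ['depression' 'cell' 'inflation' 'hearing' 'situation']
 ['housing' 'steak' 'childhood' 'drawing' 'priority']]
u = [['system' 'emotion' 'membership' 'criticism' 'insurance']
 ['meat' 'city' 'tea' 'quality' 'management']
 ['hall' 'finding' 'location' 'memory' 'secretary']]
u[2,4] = 'secretary'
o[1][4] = 'situation'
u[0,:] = ['system', 'emotion', 'membership', 'criticism', 'insurance']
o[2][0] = 'housing'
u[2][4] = 'secretary'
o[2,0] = 'housing'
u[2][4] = 'secretary'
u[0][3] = 'criticism'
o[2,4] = 'priority'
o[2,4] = 'priority'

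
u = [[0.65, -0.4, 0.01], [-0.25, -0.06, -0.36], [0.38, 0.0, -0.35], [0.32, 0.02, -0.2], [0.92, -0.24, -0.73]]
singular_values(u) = [1.48, 0.61, 0.27]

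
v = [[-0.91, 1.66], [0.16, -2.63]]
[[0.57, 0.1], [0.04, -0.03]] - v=[[1.48, -1.56], [-0.12, 2.6]]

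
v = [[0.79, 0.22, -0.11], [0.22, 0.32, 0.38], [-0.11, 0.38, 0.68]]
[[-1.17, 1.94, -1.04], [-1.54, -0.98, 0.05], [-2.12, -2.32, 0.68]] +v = [[-0.38, 2.16, -1.15], [-1.32, -0.66, 0.43], [-2.23, -1.94, 1.36]]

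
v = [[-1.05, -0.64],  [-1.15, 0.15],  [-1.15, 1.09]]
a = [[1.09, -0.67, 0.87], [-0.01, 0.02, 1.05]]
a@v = [[-1.37, 0.15], [-1.22, 1.15]]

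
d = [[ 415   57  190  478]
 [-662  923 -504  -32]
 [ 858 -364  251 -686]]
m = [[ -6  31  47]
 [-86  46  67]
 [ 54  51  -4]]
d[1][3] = -32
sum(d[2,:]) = 59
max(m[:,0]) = 54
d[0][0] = 415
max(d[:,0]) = 858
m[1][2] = 67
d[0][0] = 415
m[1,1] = 46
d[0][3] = 478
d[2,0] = 858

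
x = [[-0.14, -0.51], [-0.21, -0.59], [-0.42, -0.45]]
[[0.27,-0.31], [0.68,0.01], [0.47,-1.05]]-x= [[0.41,0.2], [0.89,0.60], [0.89,-0.6]]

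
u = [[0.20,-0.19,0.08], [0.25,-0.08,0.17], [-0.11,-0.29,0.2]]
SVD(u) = [[-0.57, 0.29, 0.77], [-0.56, 0.54, -0.63], [-0.60, -0.79, -0.15]] @ diag([0.4589919213654552, 0.3119553056157413, 0.09225130578716649]) @ [[-0.41, 0.71, -0.57], [0.90, 0.41, -0.13], [0.14, -0.57, -0.81]]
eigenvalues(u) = [(0.09+0.28j), (0.09-0.28j), (0.15+0j)]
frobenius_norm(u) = 0.56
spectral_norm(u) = 0.46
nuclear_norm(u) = 0.86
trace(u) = 0.32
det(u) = 0.01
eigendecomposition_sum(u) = [[0.07+0.07j, -0.08+0.05j, 0.05+0.01j], [0.15+0.01j, -0.05+0.15j, (0.07-0.04j)], [(0.03+0.17j), -0.18-0.01j, 0.07+0.07j]] + [[(0.07-0.07j), (-0.08-0.05j), (0.05-0.01j)], [(0.15-0.01j), (-0.05-0.15j), (0.07+0.04j)], [0.03-0.17j, (-0.18+0.01j), 0.07-0.07j]] + [[(0.07-0j), (-0.02-0j), (-0.02+0j)],[-0.06+0.00j, (0.02+0j), 0.02-0.00j],[-0.17+0.00j, (0.06+0j), (0.06-0j)]]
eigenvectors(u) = [[(-0.31+0.22j), (-0.31-0.22j), -0.35+0.00j], [-0.16+0.60j, -0.16-0.60j, (0.29+0j)], [(-0.69+0j), (-0.69-0j), 0.89+0.00j]]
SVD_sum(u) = [[0.11, -0.19, 0.15], [0.10, -0.18, 0.15], [0.11, -0.2, 0.16]] + [[0.08, 0.04, -0.01], [0.15, 0.07, -0.02], [-0.22, -0.1, 0.03]] + [[0.01, -0.04, -0.06], [-0.01, 0.03, 0.05], [-0.00, 0.01, 0.01]]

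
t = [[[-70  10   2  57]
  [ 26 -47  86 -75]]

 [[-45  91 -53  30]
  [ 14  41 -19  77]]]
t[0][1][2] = 86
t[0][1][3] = -75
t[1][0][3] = 30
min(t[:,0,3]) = 30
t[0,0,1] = 10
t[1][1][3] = 77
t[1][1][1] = 41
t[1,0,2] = -53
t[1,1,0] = 14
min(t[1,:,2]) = -53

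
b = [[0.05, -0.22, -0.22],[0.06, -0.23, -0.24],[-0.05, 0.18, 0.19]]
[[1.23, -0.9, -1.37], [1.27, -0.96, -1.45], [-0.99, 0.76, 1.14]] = b @ [[-2.80, 2.2, 0.48], [-5.41, 0.96, 3.36], [-0.82, 3.65, 2.96]]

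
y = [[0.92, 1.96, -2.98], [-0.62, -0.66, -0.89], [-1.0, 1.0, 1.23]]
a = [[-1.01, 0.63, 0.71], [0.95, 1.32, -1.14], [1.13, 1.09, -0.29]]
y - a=[[1.93, 1.33, -3.69], [-1.57, -1.98, 0.25], [-2.13, -0.09, 1.52]]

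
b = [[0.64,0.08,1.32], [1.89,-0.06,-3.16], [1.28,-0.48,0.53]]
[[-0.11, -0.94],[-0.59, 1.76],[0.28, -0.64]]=b@[[-0.21, -0.15], [-1.06, 0.21], [0.08, -0.65]]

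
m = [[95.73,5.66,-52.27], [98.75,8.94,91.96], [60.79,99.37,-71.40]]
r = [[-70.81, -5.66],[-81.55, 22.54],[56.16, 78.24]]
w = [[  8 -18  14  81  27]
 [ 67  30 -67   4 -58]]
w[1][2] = -67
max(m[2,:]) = 99.37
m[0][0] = 95.73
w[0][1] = -18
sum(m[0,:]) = 49.12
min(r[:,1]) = -5.66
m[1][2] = 91.96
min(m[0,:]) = -52.27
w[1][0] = 67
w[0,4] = 27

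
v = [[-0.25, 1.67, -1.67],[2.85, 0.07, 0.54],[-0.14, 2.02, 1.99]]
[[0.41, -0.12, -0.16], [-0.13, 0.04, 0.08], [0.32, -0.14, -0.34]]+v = [[0.16, 1.55, -1.83], [2.72, 0.11, 0.62], [0.18, 1.88, 1.65]]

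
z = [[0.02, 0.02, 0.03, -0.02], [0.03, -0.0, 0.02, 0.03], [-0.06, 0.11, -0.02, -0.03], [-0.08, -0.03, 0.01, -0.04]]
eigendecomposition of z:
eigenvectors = [[-0.08-0.20j,(-0.08+0.2j),-0.62-0.12j,(-0.62+0.12j)], [(-0.31+0.09j),(-0.31-0.09j),(-0.04-0.23j),(-0.04+0.23j)], [0.77+0.00j,(0.77-0j),(0.11-0.34j),(0.11+0.34j)], [(0.05-0.5j),(0.05+0.5j),(0.65+0j),(0.65-0j)]]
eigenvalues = [(-0.06+0.05j), (-0.06-0.05j), (0.04+0.02j), (0.04-0.02j)]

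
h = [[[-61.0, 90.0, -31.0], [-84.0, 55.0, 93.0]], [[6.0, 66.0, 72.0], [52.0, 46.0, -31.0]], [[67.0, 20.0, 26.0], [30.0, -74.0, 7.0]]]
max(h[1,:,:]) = 72.0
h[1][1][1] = 46.0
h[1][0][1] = 66.0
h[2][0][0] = 67.0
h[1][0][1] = 66.0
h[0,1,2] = 93.0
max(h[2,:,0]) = 67.0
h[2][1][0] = 30.0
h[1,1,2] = -31.0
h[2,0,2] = 26.0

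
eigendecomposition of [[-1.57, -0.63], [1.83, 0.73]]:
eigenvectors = [[-0.65,0.37], [0.76,-0.93]]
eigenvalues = [-0.83, -0.01]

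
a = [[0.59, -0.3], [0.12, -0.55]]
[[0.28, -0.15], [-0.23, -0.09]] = a @ [[0.77, -0.20],  [0.59, 0.12]]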